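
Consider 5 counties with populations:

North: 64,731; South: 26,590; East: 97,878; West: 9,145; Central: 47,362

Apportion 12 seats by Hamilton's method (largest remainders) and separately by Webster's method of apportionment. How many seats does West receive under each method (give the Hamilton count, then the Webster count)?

Hamilton: North 3, South 1, East 5, West 1, Central 2.
Webster: North 3, South 1, East 5, West 0, Central 3.
West gets 1 under Hamilton and 0 under Webster.

1 and 0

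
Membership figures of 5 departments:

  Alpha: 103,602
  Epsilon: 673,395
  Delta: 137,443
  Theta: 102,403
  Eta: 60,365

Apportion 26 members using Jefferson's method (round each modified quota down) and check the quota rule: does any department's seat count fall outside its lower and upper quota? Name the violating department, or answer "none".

Epsilon

Standard quotas: Alpha 2.501, Epsilon 16.253, Delta 3.317, Theta 2.472, Eta 1.457.
Jefferson allocation: Alpha 2, Epsilon 18, Delta 3, Theta 2, Eta 1.
Epsilon has quota 16.253 (lower 16, upper 17) but receives 18 — outside the quota interval.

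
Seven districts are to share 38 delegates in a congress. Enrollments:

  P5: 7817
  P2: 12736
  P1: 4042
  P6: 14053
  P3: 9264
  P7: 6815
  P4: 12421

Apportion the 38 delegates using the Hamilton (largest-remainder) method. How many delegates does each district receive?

P5 5, P2 7, P1 2, P6 8, P3 5, P7 4, P4 7

The standard divisor is 67148/38 ≈ 1767.053.
Standard quotas: P5 4.4238, P2 7.2075, P1 2.2874, P6 7.9528, P3 5.2426, P7 3.8567, P4 7.0292.
Lower quotas: P5 4, P2 7, P1 2, P6 7, P3 5, P7 3, P4 7 (sum 35, leaving 3 seats).
Remainders in descending order: P6 0.9528, P7 0.8567, P5 0.4238, P1 0.2874, P3 0.2426, P2 0.2075, P4 0.0292.
The surplus seats go to P6, P7, P5.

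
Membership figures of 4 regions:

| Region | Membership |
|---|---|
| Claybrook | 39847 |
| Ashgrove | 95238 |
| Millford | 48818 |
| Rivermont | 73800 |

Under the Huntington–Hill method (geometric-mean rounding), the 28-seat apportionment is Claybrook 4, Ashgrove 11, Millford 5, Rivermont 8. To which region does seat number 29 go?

Priority for the next seat is population ÷ (√(s·(s+1))).
Priorities: Claybrook 8910.060, Ashgrove 8289.404, Millford 8912.907, Rivermont 8697.413.
Highest priority: Millford.

Millford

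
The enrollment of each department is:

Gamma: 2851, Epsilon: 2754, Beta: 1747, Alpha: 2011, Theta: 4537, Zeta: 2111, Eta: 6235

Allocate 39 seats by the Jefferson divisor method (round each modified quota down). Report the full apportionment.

Gamma 5, Epsilon 5, Beta 3, Alpha 3, Theta 8, Zeta 4, Eta 11

Standard divisor 22246/39 ≈ 570.41; standard quotas: Gamma 4.998, Epsilon 4.828, Beta 3.063, Alpha 3.526, Theta 7.954, Zeta 3.701, Eta 10.931.
Rounding down gives 4, 4, 3, 3, 7, 3, 10 = 34 seats, so the divisor must be adjusted.
With modified divisor 524: modified quotas Gamma 5.441, Epsilon 5.256, Beta 3.334, Alpha 3.838, Theta 8.658, Zeta 4.029, Eta 11.899.
Rounding down: Gamma 5, Epsilon 5, Beta 3, Alpha 3, Theta 8, Zeta 4, Eta 11 (total 39).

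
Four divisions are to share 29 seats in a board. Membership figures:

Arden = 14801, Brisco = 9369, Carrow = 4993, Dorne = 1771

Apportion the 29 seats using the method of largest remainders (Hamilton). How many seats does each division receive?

Arden 14, Brisco 9, Carrow 5, Dorne 1

Standard divisor: 30934 ÷ 29 ≈ 1066.69.
Standard quotas: Arden 13.8756, Brisco 8.7832, Carrow 4.6808, Dorne 1.6603.
Lower quotas: Arden 13, Brisco 8, Carrow 4, Dorne 1 (sum 26, leaving 3 seats).
Remainders in descending order: Arden 0.8756, Brisco 0.7832, Carrow 0.6808, Dorne 0.6603.
The surplus seats go to Arden, Brisco, Carrow.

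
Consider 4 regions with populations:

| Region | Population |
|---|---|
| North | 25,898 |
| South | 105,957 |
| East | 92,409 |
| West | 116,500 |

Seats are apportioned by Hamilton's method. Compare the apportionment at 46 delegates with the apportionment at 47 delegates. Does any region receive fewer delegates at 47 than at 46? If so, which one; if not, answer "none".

At 46 seats: North 4, South 14, East 12, West 16.
At 47 seats: North 3, South 15, East 13, West 16.
North drops from 4 to 3.

North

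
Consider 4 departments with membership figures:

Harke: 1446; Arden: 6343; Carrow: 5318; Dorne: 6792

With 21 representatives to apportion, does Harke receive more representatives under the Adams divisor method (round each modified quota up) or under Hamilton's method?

Adams: Harke 2, Arden 6, Carrow 6, Dorne 7.
Hamilton: Harke 1, Arden 7, Carrow 6, Dorne 7.
Harke gets 2 under Adams and 1 under Hamilton.

Adams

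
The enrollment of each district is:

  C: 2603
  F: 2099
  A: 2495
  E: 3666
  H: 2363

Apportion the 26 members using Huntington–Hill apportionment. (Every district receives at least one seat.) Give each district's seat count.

C: 5, F: 4, A: 5, E: 7, H: 5

With divisor 509: modified quotas C 5.114, F 4.124, A 4.902, E 7.202, H 4.642.
Geometric-mean thresholds: C √(5·6)=5.477, F √(4·5)=4.472, A √(4·5)=4.472, E √(7·8)=7.483, H √(4·5)=4.472.
Each quota rounded against its threshold gives C 5, F 4, A 5, E 7, H 5 (total 26).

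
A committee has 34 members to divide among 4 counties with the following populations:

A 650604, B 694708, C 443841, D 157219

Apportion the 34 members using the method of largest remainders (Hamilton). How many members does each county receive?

A 11; B 12; C 8; D 3

The standard divisor is 1946372/34 ≈ 57246.235.
Standard quotas: A 11.3650, B 12.1354, C 7.7532, D 2.7464.
Lower quotas: A 11, B 12, C 7, D 2 (sum 32, leaving 2 seats).
Remainders in descending order: C 0.7532, D 0.7464, A 0.3650, B 0.1354.
Largest remainders: C, D receive the extra seats.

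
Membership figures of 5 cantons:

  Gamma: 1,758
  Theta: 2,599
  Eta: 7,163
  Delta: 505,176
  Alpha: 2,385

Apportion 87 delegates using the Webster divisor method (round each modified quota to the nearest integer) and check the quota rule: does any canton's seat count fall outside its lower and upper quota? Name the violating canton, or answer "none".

Standard quotas: Gamma 0.295, Theta 0.436, Eta 1.201, Delta 84.669, Alpha 0.400.
Webster allocation: Gamma 0, Theta 0, Eta 1, Delta 86, Alpha 0.
Delta has quota 84.669 (lower 84, upper 85) but receives 86 — outside the quota interval.

Delta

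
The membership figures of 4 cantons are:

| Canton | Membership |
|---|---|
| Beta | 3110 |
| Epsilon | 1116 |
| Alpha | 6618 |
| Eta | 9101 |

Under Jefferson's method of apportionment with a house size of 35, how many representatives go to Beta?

5

Standard divisor 19945/35 ≈ 569.857; standard quotas: Beta 5.458, Epsilon 1.958, Alpha 11.613, Eta 15.971.
Rounding down gives 5, 1, 11, 15 = 32 seats, so the divisor must be adjusted.
With modified divisor 540: modified quotas Beta 5.759, Epsilon 2.067, Alpha 12.256, Eta 16.854.
Rounding down: Beta 5, Epsilon 2, Alpha 12, Eta 16 (total 35).
Beta receives 5.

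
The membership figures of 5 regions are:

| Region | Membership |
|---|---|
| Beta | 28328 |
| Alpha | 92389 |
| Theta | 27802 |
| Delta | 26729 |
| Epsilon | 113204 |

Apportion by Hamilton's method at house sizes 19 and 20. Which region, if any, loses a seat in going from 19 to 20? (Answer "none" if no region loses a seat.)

At 19 seats: Beta 2, Alpha 6, Theta 2, Delta 2, Epsilon 7.
At 20 seats: Beta 2, Alpha 6, Theta 2, Delta 2, Epsilon 8.
No region's allocation decreased.

none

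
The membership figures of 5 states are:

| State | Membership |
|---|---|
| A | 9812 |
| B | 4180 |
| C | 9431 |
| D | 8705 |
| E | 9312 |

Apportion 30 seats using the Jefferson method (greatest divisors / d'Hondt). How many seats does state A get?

7

Standard divisor 41440/30 ≈ 1381.333; standard quotas: A 7.103, B 3.026, C 6.827, D 6.302, E 6.741.
Rounding down gives 7, 3, 6, 6, 6 = 28 seats, so the divisor must be adjusted.
With modified divisor 1300: modified quotas A 7.548, B 3.215, C 7.255, D 6.696, E 7.163.
Rounding down: A 7, B 3, C 7, D 6, E 7 (total 30).
A receives 7.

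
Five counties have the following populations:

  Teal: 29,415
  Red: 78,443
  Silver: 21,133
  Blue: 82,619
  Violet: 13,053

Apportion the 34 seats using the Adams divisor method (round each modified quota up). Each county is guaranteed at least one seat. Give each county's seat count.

Teal 5, Red 12, Silver 3, Blue 12, Violet 2

Standard divisor 224663/34 ≈ 6607.735; standard quotas: Teal 4.452, Red 11.871, Silver 3.198, Blue 12.503, Violet 1.975.
Rounding up gives 5, 12, 4, 13, 2 = 36 seats, so the divisor must be adjusted.
With modified divisor 7100: modified quotas Teal 4.143, Red 11.048, Silver 2.976, Blue 11.636, Violet 1.838.
Rounding up: Teal 5, Red 12, Silver 3, Blue 12, Violet 2 (total 34).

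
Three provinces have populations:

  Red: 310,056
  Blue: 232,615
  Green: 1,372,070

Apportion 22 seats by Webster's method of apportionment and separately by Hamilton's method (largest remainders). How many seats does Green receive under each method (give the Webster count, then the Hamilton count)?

Webster: Red 4, Blue 3, Green 15.
Hamilton: Red 3, Blue 3, Green 16.
Green gets 15 under Webster and 16 under Hamilton.

15 and 16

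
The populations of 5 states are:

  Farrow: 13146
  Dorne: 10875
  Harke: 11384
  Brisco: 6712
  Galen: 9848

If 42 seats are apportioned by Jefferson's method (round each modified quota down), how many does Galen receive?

Standard divisor 51965/42 ≈ 1237.262; standard quotas: Farrow 10.625, Dorne 8.790, Harke 9.201, Brisco 5.425, Galen 7.960.
Rounding down gives 10, 8, 9, 5, 7 = 39 seats, so the divisor must be adjusted.
With modified divisor 1170: modified quotas Farrow 11.236, Dorne 9.295, Harke 9.730, Brisco 5.737, Galen 8.417.
Rounding down: Farrow 11, Dorne 9, Harke 9, Brisco 5, Galen 8 (total 42).
Galen receives 8.

8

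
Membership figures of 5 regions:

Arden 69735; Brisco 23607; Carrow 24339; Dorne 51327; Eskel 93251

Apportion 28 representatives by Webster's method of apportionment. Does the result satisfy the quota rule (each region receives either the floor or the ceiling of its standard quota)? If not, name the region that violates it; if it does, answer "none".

Standard quotas: Arden 7.445, Brisco 2.520, Carrow 2.599, Dorne 5.480, Eskel 9.956.
Webster allocation: Arden 7, Brisco 3, Carrow 3, Dorne 5, Eskel 10.
Every allocation lies between the lower and upper quota.

none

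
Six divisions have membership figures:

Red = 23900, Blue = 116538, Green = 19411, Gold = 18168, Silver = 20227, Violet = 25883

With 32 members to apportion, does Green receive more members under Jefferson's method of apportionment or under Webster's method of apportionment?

Webster

Jefferson: Red 3, Blue 18, Green 2, Gold 2, Silver 3, Violet 4.
Webster: Red 3, Blue 16, Green 3, Gold 3, Silver 3, Violet 4.
Green gets 2 under Jefferson and 3 under Webster.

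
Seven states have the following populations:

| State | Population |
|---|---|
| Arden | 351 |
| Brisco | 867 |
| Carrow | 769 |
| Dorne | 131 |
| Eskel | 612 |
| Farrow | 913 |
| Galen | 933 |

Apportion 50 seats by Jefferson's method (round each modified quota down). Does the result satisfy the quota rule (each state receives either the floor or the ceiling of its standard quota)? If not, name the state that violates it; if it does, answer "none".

none

Standard quotas: Arden 3.835, Brisco 9.473, Carrow 8.403, Dorne 1.431, Eskel 6.687, Farrow 9.976, Galen 10.194.
Jefferson allocation: Arden 4, Brisco 10, Carrow 8, Dorne 1, Eskel 7, Farrow 10, Galen 10.
Every allocation lies between the lower and upper quota.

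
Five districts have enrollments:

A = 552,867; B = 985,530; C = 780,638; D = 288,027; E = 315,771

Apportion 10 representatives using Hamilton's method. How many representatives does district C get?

Total 2922833; standard divisor 2922833/10 ≈ 292283.3.
Standard quotas: A 1.8915, B 3.3718, C 2.6708, D 0.9854, E 1.0804.
Lower quotas: A 1, B 3, C 2, D 0, E 1 (sum 7, leaving 3 seats).
Remainders in descending order: D 0.9854, A 0.8915, C 0.6708, B 0.3718, E 0.0804.
The surplus seats go to D, A, C.
C receives 3.

3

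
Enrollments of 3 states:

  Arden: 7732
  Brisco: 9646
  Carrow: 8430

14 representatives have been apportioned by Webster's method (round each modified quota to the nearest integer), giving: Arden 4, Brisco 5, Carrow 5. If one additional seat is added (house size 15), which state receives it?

Brisco

Priority for the next seat is population ÷ (current seats + 0.5).
Priorities: Arden 1718.222, Brisco 1753.818, Carrow 1532.727.
Highest priority: Brisco.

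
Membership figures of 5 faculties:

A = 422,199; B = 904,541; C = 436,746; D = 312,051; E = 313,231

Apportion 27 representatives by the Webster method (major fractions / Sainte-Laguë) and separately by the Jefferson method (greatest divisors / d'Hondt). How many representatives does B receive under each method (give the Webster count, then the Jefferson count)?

10 and 11

Webster: A 5, B 10, C 5, D 3, E 4.
Jefferson: A 5, B 11, C 5, D 3, E 3.
B gets 10 under Webster and 11 under Jefferson.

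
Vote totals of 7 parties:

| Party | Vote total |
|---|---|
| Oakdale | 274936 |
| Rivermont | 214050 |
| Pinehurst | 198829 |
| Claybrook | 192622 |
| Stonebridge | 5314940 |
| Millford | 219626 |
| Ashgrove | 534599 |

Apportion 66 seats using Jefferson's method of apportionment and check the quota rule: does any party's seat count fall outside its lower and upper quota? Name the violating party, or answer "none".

Stonebridge

Standard quotas: Oakdale 2.611, Rivermont 2.033, Pinehurst 1.888, Claybrook 1.829, Stonebridge 50.476, Millford 2.086, Ashgrove 5.077.
Jefferson allocation: Oakdale 2, Rivermont 2, Pinehurst 1, Claybrook 1, Stonebridge 53, Millford 2, Ashgrove 5.
Stonebridge has quota 50.476 (lower 50, upper 51) but receives 53 — outside the quota interval.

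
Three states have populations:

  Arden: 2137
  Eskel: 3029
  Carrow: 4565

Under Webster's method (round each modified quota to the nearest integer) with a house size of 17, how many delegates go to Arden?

Standard divisor 9731/17 ≈ 572.412; standard quotas: Arden 3.733, Eskel 5.292, Carrow 7.975.
Rounding to the nearest integer gives Arden 4, Eskel 5, Carrow 8 — total 17, matching the house size, so no adjustment is needed.
Arden receives 4.

4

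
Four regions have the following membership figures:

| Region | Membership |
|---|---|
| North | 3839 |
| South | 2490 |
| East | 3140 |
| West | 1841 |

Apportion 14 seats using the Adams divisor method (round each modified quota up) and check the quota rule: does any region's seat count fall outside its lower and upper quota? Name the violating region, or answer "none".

Standard quotas: North 4.752, South 3.082, East 3.887, West 2.279.
Adams allocation: North 5, South 3, East 4, West 2.
Every allocation lies between the lower and upper quota.

none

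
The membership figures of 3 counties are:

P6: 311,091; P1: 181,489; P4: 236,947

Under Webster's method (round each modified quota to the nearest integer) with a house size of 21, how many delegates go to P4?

7

Standard divisor 729527/21 ≈ 34739.381; standard quotas: P6 8.955, P1 5.224, P4 6.821.
Rounding to the nearest integer gives P6 9, P1 5, P4 7 — total 21, matching the house size, so no adjustment is needed.
P4 receives 7.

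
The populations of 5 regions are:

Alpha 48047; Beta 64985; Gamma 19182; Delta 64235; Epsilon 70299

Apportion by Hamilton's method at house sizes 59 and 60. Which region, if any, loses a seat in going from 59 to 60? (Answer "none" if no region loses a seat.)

At 59 seats: Alpha 11, Beta 14, Gamma 4, Delta 14, Epsilon 16.
At 60 seats: Alpha 11, Beta 15, Gamma 4, Delta 14, Epsilon 16.
No region's allocation decreased.

none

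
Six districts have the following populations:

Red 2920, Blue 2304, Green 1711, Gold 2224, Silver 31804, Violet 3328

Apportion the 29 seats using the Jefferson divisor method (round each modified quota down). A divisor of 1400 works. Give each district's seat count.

With modified divisor 1400: modified quotas Red 2.086, Blue 1.646, Green 1.222, Gold 1.589, Silver 22.717, Violet 2.377.
Rounding down: Red 2, Blue 1, Green 1, Gold 1, Silver 22, Violet 2 (total 29).

Red: 2; Blue: 1; Green: 1; Gold: 1; Silver: 22; Violet: 2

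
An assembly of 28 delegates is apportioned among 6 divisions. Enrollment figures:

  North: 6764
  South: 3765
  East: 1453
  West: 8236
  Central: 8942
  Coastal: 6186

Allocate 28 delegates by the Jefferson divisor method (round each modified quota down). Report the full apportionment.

Standard divisor 35346/28 ≈ 1262.357; standard quotas: North 5.358, South 2.983, East 1.151, West 6.524, Central 7.084, Coastal 4.900.
Rounding down gives 5, 2, 1, 6, 7, 4 = 25 seats, so the divisor must be adjusted.
With modified divisor 1150: modified quotas North 5.882, South 3.274, East 1.263, West 7.162, Central 7.776, Coastal 5.379.
Rounding down: North 5, South 3, East 1, West 7, Central 7, Coastal 5 (total 28).

North 5; South 3; East 1; West 7; Central 7; Coastal 5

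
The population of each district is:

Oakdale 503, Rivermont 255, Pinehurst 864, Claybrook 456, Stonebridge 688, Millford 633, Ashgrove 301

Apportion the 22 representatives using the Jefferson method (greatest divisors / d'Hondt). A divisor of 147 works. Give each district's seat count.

With modified divisor 147: modified quotas Oakdale 3.422, Rivermont 1.735, Pinehurst 5.878, Claybrook 3.102, Stonebridge 4.680, Millford 4.306, Ashgrove 2.048.
Rounding down: Oakdale 3, Rivermont 1, Pinehurst 5, Claybrook 3, Stonebridge 4, Millford 4, Ashgrove 2 (total 22).

Oakdale 3; Rivermont 1; Pinehurst 5; Claybrook 3; Stonebridge 4; Millford 4; Ashgrove 2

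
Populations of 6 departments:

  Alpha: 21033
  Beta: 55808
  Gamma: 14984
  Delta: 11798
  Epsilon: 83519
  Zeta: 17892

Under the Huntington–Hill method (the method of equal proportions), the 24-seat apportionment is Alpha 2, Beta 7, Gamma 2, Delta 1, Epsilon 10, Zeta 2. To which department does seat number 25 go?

Priority for the next seat is population ÷ (√(s·(s+1))).
Priorities: Alpha 8586.686, Beta 7457.658, Gamma 6117.192, Delta 8342.446, Epsilon 7963.224, Zeta 7304.378.
Highest priority: Alpha.

Alpha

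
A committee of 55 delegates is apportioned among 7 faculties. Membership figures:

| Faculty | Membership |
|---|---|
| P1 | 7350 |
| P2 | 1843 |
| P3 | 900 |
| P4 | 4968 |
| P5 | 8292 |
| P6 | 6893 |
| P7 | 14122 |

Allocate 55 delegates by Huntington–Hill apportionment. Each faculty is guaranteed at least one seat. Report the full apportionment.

With divisor 799: modified quotas P1 9.199, P2 2.307, P3 1.126, P4 6.218, P5 10.378, P6 8.627, P7 17.675.
Geometric-mean thresholds: P1 √(9·10)=9.487, P2 √(2·3)=2.449, P3 √(1·2)=1.414, P4 √(6·7)=6.481, P5 √(10·11)=10.488, P6 √(8·9)=8.485, P7 √(17·18)=17.493.
Each quota rounded against its threshold gives P1 9, P2 2, P3 1, P4 6, P5 10, P6 9, P7 18 (total 55).

P1=9, P2=2, P3=1, P4=6, P5=10, P6=9, P7=18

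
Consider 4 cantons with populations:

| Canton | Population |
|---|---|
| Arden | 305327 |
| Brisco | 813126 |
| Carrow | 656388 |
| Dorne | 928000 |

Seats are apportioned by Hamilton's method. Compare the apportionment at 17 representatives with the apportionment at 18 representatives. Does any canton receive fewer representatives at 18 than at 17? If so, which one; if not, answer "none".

At 17 seats: Arden 2, Brisco 5, Carrow 4, Dorne 6.
At 18 seats: Arden 2, Brisco 6, Carrow 4, Dorne 6.
No canton's allocation decreased.

none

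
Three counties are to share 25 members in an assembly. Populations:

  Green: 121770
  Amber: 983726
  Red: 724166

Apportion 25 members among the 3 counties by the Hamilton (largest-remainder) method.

Green=2; Amber=13; Red=10

Standard divisor: 1829662 ÷ 25 ≈ 73186.48.
Standard quotas: Green 1.6638, Amber 13.4414, Red 9.8948.
Lower quotas: Green 1, Amber 13, Red 9 (sum 23, leaving 2 seats).
Remainders in descending order: Red 0.8948, Green 0.6638, Amber 0.4414.
Largest remainders: Red, Green receive the extra seats.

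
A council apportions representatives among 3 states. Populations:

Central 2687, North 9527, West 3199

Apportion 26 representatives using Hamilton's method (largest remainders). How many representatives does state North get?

16

Standard divisor: 15413 ÷ 26 ≈ 592.808.
Standard quotas: Central 4.5327, North 16.0710, West 5.3964.
Lower quotas: Central 4, North 16, West 5 (sum 25, leaving 1 seat).
Remainders in descending order: Central 0.5327, West 0.3964, North 0.0710.
The surplus seat goes to Central.
North receives 16.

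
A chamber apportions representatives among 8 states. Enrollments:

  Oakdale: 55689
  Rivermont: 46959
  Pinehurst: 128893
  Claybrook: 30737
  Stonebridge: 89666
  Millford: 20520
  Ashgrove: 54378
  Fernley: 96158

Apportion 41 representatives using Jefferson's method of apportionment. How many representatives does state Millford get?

1

Standard divisor 523000/41 ≈ 12756.098; standard quotas: Oakdale 4.366, Rivermont 3.681, Pinehurst 10.104, Claybrook 2.410, Stonebridge 7.029, Millford 1.609, Ashgrove 4.263, Fernley 7.538.
Rounding down gives 4, 3, 10, 2, 7, 1, 4, 7 = 38 seats, so the divisor must be adjusted.
With modified divisor 11500: modified quotas Oakdale 4.843, Rivermont 4.083, Pinehurst 11.208, Claybrook 2.673, Stonebridge 7.797, Millford 1.784, Ashgrove 4.729, Fernley 8.362.
Rounding down: Oakdale 4, Rivermont 4, Pinehurst 11, Claybrook 2, Stonebridge 7, Millford 1, Ashgrove 4, Fernley 8 (total 41).
Millford receives 1.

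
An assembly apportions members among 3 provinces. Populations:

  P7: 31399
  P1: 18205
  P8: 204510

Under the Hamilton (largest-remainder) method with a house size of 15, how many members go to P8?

12

Total 254114; standard divisor 254114/15 ≈ 16940.933.
Standard quotas: P7 1.8534, P1 1.0746, P8 12.0719.
Lower quotas: P7 1, P1 1, P8 12 (sum 14, leaving 1 seat).
Remainders in descending order: P7 0.8534, P1 0.0746, P8 0.0719.
Largest remainder: P7 receives the extra seat.
P8 receives 12.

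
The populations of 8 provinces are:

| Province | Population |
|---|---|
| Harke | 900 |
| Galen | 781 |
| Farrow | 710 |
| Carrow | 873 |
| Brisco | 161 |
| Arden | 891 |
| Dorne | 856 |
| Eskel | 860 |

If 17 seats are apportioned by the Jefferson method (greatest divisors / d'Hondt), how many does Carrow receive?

Standard divisor 6032/17 ≈ 354.824; standard quotas: Harke 2.536, Galen 2.201, Farrow 2.001, Carrow 2.460, Brisco 0.454, Arden 2.511, Dorne 2.412, Eskel 2.424.
Rounding down gives 2, 2, 2, 2, 0, 2, 2, 2 = 14 seats, so the divisor must be adjusted.
With modified divisor 289: modified quotas Harke 3.114, Galen 2.702, Farrow 2.457, Carrow 3.021, Brisco 0.557, Arden 3.083, Dorne 2.962, Eskel 2.976.
Rounding down: Harke 3, Galen 2, Farrow 2, Carrow 3, Brisco 0, Arden 3, Dorne 2, Eskel 2 (total 17).
Carrow receives 3.

3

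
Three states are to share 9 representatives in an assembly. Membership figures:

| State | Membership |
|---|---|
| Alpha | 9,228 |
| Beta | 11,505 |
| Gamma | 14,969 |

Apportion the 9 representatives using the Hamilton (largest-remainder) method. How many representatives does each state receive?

Total 35702; standard divisor 35702/9 ≈ 3966.889.
Standard quotas: Alpha 2.3263, Beta 2.9003, Gamma 3.7735.
Lower quotas: Alpha 2, Beta 2, Gamma 3 (sum 7, leaving 2 seats).
Remainders in descending order: Beta 0.9003, Gamma 0.7735, Alpha 0.3263.
Largest remainders: Beta, Gamma receive the extra seats.

Alpha: 2; Beta: 3; Gamma: 4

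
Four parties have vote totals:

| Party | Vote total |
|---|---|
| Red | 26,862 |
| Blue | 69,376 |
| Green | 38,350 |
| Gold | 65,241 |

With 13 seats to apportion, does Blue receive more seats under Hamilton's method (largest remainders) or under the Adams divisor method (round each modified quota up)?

Hamilton

Hamilton: Red 2, Blue 5, Green 2, Gold 4.
Adams: Red 2, Blue 4, Green 3, Gold 4.
Blue gets 5 under Hamilton and 4 under Adams.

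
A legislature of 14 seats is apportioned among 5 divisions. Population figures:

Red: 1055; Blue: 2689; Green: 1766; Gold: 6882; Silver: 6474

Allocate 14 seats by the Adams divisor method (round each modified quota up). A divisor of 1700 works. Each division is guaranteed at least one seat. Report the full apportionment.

Red 1, Blue 2, Green 2, Gold 5, Silver 4

With modified divisor 1700: modified quotas Red 0.621, Blue 1.582, Green 1.039, Gold 4.048, Silver 3.808.
Rounding up: Red 1, Blue 2, Green 2, Gold 5, Silver 4 (total 14).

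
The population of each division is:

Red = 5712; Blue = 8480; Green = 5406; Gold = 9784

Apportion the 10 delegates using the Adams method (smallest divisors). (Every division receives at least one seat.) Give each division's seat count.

Standard divisor 29382/10 ≈ 2938.2; standard quotas: Red 1.944, Blue 2.886, Green 1.840, Gold 3.330.
Rounding up gives 2, 3, 2, 4 = 11 seats, so the divisor must be adjusted.
With modified divisor 3800: modified quotas Red 1.503, Blue 2.232, Green 1.423, Gold 2.575.
Rounding up: Red 2, Blue 3, Green 2, Gold 3 (total 10).

Red 2, Blue 3, Green 2, Gold 3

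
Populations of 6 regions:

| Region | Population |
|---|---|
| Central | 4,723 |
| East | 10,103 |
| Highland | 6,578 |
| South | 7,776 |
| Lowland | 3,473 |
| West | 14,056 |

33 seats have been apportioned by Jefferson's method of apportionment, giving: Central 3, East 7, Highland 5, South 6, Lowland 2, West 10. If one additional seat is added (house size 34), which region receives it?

West

Priority for the next seat is population ÷ (current seats + 1).
Priorities: Central 1180.750, East 1262.875, Highland 1096.333, South 1110.857, Lowland 1157.667, West 1277.818.
Highest priority: West.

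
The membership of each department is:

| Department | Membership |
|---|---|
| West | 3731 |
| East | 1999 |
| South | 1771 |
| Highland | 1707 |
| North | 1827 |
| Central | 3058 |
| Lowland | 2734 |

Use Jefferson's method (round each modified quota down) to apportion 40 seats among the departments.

Standard divisor 16827/40 ≈ 420.675; standard quotas: West 8.869, East 4.752, South 4.210, Highland 4.058, North 4.343, Central 7.269, Lowland 6.499.
Rounding down gives 8, 4, 4, 4, 4, 7, 6 = 37 seats, so the divisor must be adjusted.
With modified divisor 386: modified quotas West 9.666, East 5.179, South 4.588, Highland 4.422, North 4.733, Central 7.922, Lowland 7.083.
Rounding down: West 9, East 5, South 4, Highland 4, North 4, Central 7, Lowland 7 (total 40).

West 9, East 5, South 4, Highland 4, North 4, Central 7, Lowland 7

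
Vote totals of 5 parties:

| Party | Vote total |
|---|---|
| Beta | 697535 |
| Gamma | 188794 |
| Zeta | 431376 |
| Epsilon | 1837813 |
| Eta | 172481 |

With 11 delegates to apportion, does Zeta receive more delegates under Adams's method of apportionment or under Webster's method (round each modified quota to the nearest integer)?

Adams

Adams: Beta 2, Gamma 1, Zeta 2, Epsilon 5, Eta 1.
Webster: Beta 2, Gamma 1, Zeta 1, Epsilon 6, Eta 1.
Zeta gets 2 under Adams and 1 under Webster.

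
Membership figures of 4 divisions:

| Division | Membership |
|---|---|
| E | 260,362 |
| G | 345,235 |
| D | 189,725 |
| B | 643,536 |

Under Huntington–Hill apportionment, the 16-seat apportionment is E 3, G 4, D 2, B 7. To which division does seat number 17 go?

Priority for the next seat is population ÷ (√(s·(s+1))).
Priorities: E 75160.035, G 77196.893, D 77454.907, B 85996.115.
Highest priority: B.

B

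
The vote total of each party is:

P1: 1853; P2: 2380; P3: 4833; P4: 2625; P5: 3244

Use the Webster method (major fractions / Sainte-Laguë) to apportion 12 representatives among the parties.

Standard divisor 14935/12 ≈ 1244.583; standard quotas: P1 1.489, P2 1.912, P3 3.883, P4 2.109, P5 2.606.
Rounding to the nearest integer gives P1 1, P2 2, P3 4, P4 2, P5 3 — total 12, matching the house size, so no adjustment is needed.

P1 1, P2 2, P3 4, P4 2, P5 3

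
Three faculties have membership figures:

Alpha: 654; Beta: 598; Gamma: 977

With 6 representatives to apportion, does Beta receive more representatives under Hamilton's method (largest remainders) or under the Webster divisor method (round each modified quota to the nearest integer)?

Hamilton: Alpha 2, Beta 1, Gamma 3.
Webster: Alpha 2, Beta 2, Gamma 2.
Beta gets 1 under Hamilton and 2 under Webster.

Webster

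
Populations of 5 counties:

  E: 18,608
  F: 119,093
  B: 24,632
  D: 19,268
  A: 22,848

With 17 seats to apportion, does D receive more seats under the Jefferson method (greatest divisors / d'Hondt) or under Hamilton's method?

Hamilton

Jefferson: E 1, F 11, B 2, D 1, A 2.
Hamilton: E 1, F 10, B 2, D 2, A 2.
D gets 1 under Jefferson and 2 under Hamilton.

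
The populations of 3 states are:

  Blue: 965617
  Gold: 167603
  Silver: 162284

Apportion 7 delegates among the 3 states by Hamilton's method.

Blue 5, Gold 1, Silver 1

Total 1295504; standard divisor 1295504/7 = 185072.
Standard quotas: Blue 5.2175, Gold 0.9056, Silver 0.8769.
Lower quotas: Blue 5, Gold 0, Silver 0 (sum 5, leaving 2 seats).
Remainders in descending order: Gold 0.9056, Silver 0.8769, Blue 0.2175.
The surplus seats go to Gold, Silver.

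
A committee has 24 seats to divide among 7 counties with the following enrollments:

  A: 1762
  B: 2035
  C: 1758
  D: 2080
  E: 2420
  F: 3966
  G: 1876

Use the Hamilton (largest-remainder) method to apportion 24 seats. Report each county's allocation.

Standard divisor: 15897 ÷ 24 ≈ 662.375.
Standard quotas: A 2.660, B 3.072, C 2.654, D 3.140, E 3.654, F 5.988, G 2.832.
Lower quotas: A 2, B 3, C 2, D 3, E 3, F 5, G 2 (sum 20, leaving 4 seats).
Remainders in descending order: F 0.988, G 0.832, A 0.660, C 0.654, E 0.654, D 0.140, B 0.072.
Largest remainders: F, G, A, C receive the extra seats.

A=3; B=3; C=3; D=3; E=3; F=6; G=3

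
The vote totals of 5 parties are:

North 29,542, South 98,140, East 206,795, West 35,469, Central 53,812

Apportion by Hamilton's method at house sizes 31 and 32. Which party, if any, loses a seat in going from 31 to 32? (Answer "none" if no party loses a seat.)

none

At 31 seats: North 2, South 7, East 15, West 3, Central 4.
At 32 seats: North 2, South 7, East 16, West 3, Central 4.
No party's allocation decreased.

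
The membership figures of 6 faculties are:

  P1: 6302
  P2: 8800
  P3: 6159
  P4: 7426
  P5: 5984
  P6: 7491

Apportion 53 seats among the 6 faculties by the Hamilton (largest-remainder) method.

Total 42162; standard divisor 42162/53 ≈ 795.509.
Standard quotas: P1 7.9220, P2 11.0621, P3 7.7422, P4 9.3349, P5 7.5222, P6 9.4166.
Lower quotas: P1 7, P2 11, P3 7, P4 9, P5 7, P6 9 (sum 50, leaving 3 seats).
Remainders in descending order: P1 0.9220, P3 0.7422, P5 0.5222, P6 0.4166, P4 0.3349, P2 0.0621.
Largest remainders: P1, P3, P5 receive the extra seats.

P1=8; P2=11; P3=8; P4=9; P5=8; P6=9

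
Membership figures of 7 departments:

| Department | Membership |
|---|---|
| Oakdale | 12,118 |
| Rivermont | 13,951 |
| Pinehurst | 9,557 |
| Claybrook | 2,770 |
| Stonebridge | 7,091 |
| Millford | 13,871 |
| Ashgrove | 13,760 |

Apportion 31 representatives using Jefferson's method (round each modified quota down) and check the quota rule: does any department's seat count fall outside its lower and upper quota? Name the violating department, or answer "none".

none

Standard quotas: Oakdale 5.138, Rivermont 5.915, Pinehurst 4.052, Claybrook 1.174, Stonebridge 3.006, Millford 5.881, Ashgrove 5.834.
Jefferson allocation: Oakdale 5, Rivermont 6, Pinehurst 4, Claybrook 1, Stonebridge 3, Millford 6, Ashgrove 6.
Every allocation lies between the lower and upper quota.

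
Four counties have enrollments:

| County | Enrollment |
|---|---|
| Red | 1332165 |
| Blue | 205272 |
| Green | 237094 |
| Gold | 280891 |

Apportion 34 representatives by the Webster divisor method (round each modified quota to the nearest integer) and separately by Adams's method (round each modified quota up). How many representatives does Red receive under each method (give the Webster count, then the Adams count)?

Webster: Red 22, Blue 3, Green 4, Gold 5.
Adams: Red 21, Blue 4, Green 4, Gold 5.
Red gets 22 under Webster and 21 under Adams.

22 and 21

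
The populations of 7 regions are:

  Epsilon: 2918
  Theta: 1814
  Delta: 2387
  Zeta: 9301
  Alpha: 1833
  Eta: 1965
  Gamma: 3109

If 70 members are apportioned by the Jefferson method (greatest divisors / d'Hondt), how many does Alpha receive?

Standard divisor 23327/70 ≈ 333.243; standard quotas: Epsilon 8.756, Theta 5.443, Delta 7.163, Zeta 27.911, Alpha 5.500, Eta 5.897, Gamma 9.330.
Rounding down gives 8, 5, 7, 27, 5, 5, 9 = 66 seats, so the divisor must be adjusted.
With modified divisor 320: modified quotas Epsilon 9.119, Theta 5.669, Delta 7.459, Zeta 29.066, Alpha 5.728, Eta 6.141, Gamma 9.716.
Rounding down: Epsilon 9, Theta 5, Delta 7, Zeta 29, Alpha 5, Eta 6, Gamma 9 (total 70).
Alpha receives 5.

5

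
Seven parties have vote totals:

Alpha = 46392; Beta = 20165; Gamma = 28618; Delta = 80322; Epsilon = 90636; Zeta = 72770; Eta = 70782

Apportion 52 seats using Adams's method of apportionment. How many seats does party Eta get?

9

Standard divisor 409685/52 ≈ 7878.558; standard quotas: Alpha 5.888, Beta 2.559, Gamma 3.632, Delta 10.195, Epsilon 11.504, Zeta 9.236, Eta 8.984.
Rounding up gives 6, 3, 4, 11, 12, 10, 9 = 55 seats, so the divisor must be adjusted.
With modified divisor 8500: modified quotas Alpha 5.458, Beta 2.372, Gamma 3.367, Delta 9.450, Epsilon 10.663, Zeta 8.561, Eta 8.327.
Rounding up: Alpha 6, Beta 3, Gamma 4, Delta 10, Epsilon 11, Zeta 9, Eta 9 (total 52).
Eta receives 9.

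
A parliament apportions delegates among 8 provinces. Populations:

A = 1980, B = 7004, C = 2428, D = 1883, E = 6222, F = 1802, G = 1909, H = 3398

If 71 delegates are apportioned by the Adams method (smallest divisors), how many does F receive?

Standard divisor 26626/71 ≈ 375.014; standard quotas: A 5.280, B 18.677, C 6.474, D 5.021, E 16.591, F 4.805, G 5.090, H 9.061.
Rounding up gives 6, 19, 7, 6, 17, 5, 6, 10 = 76 seats, so the divisor must be adjusted.
With modified divisor 390: modified quotas A 5.077, B 17.959, C 6.226, D 4.828, E 15.954, F 4.621, G 4.895, H 8.713.
Rounding up: A 6, B 18, C 7, D 5, E 16, F 5, G 5, H 9 (total 71).
F receives 5.

5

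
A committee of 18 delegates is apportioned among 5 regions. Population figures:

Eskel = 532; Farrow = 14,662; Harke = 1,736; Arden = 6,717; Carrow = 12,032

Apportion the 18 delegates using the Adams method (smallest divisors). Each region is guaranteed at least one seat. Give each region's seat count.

Standard divisor 35679/18 ≈ 1982.167; standard quotas: Eskel 0.268, Farrow 7.397, Harke 0.876, Arden 3.389, Carrow 6.070.
Rounding up gives 1, 8, 1, 4, 7 = 21 seats, so the divisor must be adjusted.
With modified divisor 2300: modified quotas Eskel 0.231, Farrow 6.375, Harke 0.755, Arden 2.920, Carrow 5.231.
Rounding up: Eskel 1, Farrow 7, Harke 1, Arden 3, Carrow 6 (total 18).

Eskel=1, Farrow=7, Harke=1, Arden=3, Carrow=6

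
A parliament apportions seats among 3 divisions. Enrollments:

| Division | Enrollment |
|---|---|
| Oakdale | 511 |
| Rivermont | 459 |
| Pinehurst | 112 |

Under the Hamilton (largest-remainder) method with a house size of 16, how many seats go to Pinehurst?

Total 1082; standard divisor 1082/16 ≈ 67.625.
Standard quotas: Oakdale 7.556, Rivermont 6.787, Pinehurst 1.656.
Lower quotas: Oakdale 7, Rivermont 6, Pinehurst 1 (sum 14, leaving 2 seats).
Remainders in descending order: Rivermont 0.787, Pinehurst 0.656, Oakdale 0.556.
Largest remainders: Rivermont, Pinehurst receive the extra seats.
Pinehurst receives 2.

2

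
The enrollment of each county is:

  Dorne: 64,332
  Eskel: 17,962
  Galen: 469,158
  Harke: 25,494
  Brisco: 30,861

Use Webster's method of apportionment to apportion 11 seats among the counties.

Dorne 1; Eskel 0; Galen 9; Harke 0; Brisco 1

Standard divisor 607807/11 ≈ 55255.182; standard quotas: Dorne 1.164, Eskel 0.325, Galen 8.491, Harke 0.461, Brisco 0.559.
Rounding to the nearest integer gives 1, 0, 8, 0, 1 = 10 seats, so the divisor must be adjusted.
With modified divisor 53932.9: modified quotas Dorne 1.193, Eskel 0.333, Galen 8.699, Harke 0.473, Brisco 0.572.
Rounding to the nearest integer: Dorne 1, Eskel 0, Galen 9, Harke 0, Brisco 1 (total 11).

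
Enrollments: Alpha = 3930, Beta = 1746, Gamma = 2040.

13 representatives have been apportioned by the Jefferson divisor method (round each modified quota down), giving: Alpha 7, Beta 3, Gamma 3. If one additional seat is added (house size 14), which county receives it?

Gamma

Priority for the next seat is population ÷ (current seats + 1).
Priorities: Alpha 491.250, Beta 436.500, Gamma 510.000.
Highest priority: Gamma.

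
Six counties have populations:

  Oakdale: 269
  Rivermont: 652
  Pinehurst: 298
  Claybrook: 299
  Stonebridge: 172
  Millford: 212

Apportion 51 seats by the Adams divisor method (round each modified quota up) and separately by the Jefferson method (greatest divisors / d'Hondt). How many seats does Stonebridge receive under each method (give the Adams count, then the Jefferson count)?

5 and 4

Adams: Oakdale 7, Rivermont 17, Pinehurst 8, Claybrook 8, Stonebridge 5, Millford 6.
Jefferson: Oakdale 7, Rivermont 18, Pinehurst 8, Claybrook 8, Stonebridge 4, Millford 6.
Stonebridge gets 5 under Adams and 4 under Jefferson.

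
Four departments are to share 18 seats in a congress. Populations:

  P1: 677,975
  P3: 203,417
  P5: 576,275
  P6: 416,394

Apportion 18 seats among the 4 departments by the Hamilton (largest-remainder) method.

P1 6, P3 2, P5 6, P6 4

Standard divisor: 1874061 ÷ 18 ≈ 104114.5.
Standard quotas: P1 6.5118, P3 1.9538, P5 5.5350, P6 3.9994.
Lower quotas: P1 6, P3 1, P5 5, P6 3 (sum 15, leaving 3 seats).
Remainders in descending order: P6 0.9994, P3 0.9538, P5 0.5350, P1 0.5118.
The surplus seats go to P6, P3, P5.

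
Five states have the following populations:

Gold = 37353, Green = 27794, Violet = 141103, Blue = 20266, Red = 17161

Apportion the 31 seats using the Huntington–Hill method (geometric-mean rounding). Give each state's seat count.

Gold 5, Green 3, Violet 18, Blue 3, Red 2

With divisor 8045: modified quotas Gold 4.643, Green 3.455, Violet 17.539, Blue 2.519, Red 2.133.
Geometric-mean thresholds: Gold √(4·5)=4.472, Green √(3·4)=3.464, Violet √(17·18)=17.493, Blue √(2·3)=2.449, Red √(2·3)=2.449.
Each quota rounded against its threshold gives Gold 5, Green 3, Violet 18, Blue 3, Red 2 (total 31).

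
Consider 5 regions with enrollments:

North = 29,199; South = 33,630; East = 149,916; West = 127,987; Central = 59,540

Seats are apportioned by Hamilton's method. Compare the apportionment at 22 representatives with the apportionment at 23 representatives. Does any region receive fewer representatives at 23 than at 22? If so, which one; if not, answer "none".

At 22 seats: North 2, South 2, East 8, West 7, Central 3.
At 23 seats: North 2, South 2, East 9, West 7, Central 3.
No region's allocation decreased.

none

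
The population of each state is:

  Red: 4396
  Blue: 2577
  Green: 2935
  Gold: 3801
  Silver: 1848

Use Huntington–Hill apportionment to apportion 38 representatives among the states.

With divisor 407: modified quotas Red 10.801, Blue 6.332, Green 7.211, Gold 9.339, Silver 4.541.
Geometric-mean thresholds: Red √(10·11)=10.488, Blue √(6·7)=6.481, Green √(7·8)=7.483, Gold √(9·10)=9.487, Silver √(4·5)=4.472.
Each quota rounded against its threshold gives Red 11, Blue 6, Green 7, Gold 9, Silver 5 (total 38).

Red: 11; Blue: 6; Green: 7; Gold: 9; Silver: 5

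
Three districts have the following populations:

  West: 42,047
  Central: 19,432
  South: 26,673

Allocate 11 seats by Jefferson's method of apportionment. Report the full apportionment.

Standard divisor 88152/11 ≈ 8013.818; standard quotas: West 5.247, Central 2.425, South 3.328.
Rounding down gives 5, 2, 3 = 10 seats, so the divisor must be adjusted.
With modified divisor 6800: modified quotas West 6.183, Central 2.858, South 3.922.
Rounding down: West 6, Central 2, South 3 (total 11).

West 6; Central 2; South 3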